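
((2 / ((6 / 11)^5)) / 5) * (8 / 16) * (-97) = -15621947 / 38880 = -401.80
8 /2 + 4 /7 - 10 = -38 /7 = -5.43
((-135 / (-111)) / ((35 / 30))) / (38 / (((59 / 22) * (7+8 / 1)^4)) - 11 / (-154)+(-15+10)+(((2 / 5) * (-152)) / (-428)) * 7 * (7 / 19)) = -172581637500 / 755231005489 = -0.23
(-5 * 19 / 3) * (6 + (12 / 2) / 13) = -2660 / 13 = -204.62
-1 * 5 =-5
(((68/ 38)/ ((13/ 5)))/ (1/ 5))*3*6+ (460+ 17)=133119/ 247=538.94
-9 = -9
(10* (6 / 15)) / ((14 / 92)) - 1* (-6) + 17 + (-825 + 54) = -5052 / 7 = -721.71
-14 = -14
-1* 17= -17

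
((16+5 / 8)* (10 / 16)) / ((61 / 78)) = 13.29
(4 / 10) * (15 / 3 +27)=64 / 5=12.80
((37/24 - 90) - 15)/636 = -2483/15264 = -0.16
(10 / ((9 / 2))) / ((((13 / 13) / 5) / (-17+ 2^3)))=-100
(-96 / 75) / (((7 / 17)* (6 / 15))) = -272 / 35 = -7.77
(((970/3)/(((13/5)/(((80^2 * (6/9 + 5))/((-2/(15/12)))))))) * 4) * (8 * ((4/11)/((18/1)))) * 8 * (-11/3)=168857600000/3159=53452864.83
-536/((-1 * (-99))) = -536/99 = -5.41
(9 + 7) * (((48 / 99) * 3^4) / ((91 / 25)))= 172.63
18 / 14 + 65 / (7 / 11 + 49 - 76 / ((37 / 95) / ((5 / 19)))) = -178903 / 4886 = -36.62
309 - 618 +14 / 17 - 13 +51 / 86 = -468693 / 1462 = -320.58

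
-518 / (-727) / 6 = 259 / 2181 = 0.12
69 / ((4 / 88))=1518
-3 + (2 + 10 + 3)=12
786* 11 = 8646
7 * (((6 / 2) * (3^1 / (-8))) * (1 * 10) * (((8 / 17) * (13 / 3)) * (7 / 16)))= -9555 / 136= -70.26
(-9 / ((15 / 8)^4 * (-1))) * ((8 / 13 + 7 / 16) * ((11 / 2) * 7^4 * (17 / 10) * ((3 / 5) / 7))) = 299666752 / 203125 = 1475.28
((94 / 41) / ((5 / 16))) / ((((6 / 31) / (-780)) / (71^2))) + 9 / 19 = -116105602127 / 779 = -149044418.65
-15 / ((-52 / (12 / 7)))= 45 / 91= 0.49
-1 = -1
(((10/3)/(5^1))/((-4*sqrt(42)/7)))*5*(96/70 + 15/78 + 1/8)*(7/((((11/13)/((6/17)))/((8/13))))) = -2.73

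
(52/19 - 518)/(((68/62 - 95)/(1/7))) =303490/387163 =0.78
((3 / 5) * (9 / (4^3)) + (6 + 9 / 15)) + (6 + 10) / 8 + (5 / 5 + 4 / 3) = 10577 / 960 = 11.02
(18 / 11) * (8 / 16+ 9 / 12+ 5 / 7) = 45 / 14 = 3.21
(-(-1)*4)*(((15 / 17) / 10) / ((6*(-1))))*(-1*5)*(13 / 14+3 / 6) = 50 / 119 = 0.42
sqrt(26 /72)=sqrt(13) /6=0.60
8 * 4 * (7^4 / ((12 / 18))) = 115248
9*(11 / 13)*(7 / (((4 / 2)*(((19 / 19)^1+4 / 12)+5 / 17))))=35343 / 2158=16.38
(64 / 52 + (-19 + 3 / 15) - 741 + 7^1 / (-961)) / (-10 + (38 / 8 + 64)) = -189537928 / 14679275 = -12.91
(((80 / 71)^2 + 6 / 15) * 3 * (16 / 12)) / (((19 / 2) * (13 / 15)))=1009968 / 1245127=0.81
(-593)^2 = 351649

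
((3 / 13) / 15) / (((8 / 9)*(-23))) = -9 / 11960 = -0.00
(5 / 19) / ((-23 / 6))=-30 / 437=-0.07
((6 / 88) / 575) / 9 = 1 / 75900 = 0.00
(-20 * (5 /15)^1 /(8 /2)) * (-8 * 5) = 200 /3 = 66.67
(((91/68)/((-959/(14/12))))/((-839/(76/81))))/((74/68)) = 1729/1033452513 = 0.00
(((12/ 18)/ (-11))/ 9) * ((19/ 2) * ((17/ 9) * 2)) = -646/ 2673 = -0.24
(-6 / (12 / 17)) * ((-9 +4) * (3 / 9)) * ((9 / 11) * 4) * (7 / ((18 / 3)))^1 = 595 / 11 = 54.09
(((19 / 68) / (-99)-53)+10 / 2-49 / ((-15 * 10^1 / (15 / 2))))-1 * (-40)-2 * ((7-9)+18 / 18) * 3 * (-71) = -3631517 / 8415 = -431.55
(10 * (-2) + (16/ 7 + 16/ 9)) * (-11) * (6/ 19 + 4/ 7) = 155.53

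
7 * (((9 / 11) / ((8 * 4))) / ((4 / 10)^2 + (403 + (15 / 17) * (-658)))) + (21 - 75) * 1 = -1433363031 / 26543264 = -54.00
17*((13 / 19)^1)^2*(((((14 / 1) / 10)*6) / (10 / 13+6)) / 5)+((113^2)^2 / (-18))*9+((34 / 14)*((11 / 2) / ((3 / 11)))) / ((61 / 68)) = -41469852790405301 / 508685100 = -81523623.93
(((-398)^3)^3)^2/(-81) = -62790696047446653538762573259506837911345823744/81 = -775193778363538932577315700000000000000000000.00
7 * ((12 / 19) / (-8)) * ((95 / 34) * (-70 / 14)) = 7.72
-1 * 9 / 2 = -9 / 2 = -4.50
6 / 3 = 2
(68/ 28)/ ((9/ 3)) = 17/ 21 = 0.81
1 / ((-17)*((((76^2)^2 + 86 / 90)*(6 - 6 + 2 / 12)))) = -270 / 25522065371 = -0.00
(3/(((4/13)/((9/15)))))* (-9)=-52.65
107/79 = 1.35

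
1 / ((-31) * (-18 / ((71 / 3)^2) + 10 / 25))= -0.09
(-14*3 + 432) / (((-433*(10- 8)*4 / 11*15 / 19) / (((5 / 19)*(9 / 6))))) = -2145 / 3464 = -0.62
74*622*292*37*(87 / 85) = 43263926544 / 85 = 508987371.11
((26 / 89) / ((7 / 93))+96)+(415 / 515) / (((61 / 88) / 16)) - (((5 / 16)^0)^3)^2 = 459857921 / 3914309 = 117.48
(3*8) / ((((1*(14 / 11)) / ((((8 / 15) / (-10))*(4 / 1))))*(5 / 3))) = -2112 / 875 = -2.41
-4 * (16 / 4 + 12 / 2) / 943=-40 / 943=-0.04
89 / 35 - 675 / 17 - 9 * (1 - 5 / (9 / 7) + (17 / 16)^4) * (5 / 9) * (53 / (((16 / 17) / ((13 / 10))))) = 6219083095829 / 11230248960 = 553.78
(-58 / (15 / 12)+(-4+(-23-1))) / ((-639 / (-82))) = -10168 / 1065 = -9.55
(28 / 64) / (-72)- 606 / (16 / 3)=-130903 / 1152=-113.63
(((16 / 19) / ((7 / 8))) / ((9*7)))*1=128 / 8379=0.02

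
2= 2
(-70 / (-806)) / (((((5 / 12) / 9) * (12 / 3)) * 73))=189 / 29419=0.01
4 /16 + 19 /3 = 79 /12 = 6.58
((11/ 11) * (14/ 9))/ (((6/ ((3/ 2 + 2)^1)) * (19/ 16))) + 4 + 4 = 4496/ 513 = 8.76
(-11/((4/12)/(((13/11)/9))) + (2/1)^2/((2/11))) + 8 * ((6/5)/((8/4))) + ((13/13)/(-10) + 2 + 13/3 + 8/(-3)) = 26.03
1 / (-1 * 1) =-1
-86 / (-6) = 43 / 3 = 14.33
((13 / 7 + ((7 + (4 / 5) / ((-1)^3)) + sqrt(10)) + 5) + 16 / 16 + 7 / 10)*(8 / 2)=4*sqrt(10) + 2066 / 35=71.68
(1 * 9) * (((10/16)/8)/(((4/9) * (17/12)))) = 1215/1088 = 1.12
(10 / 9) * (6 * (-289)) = -5780 / 3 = -1926.67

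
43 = 43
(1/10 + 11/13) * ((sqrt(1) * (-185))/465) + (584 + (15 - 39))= 2255283/4030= 559.62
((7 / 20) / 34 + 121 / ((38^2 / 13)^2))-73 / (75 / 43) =-111215672483 / 2658548400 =-41.83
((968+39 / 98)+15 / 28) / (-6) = -161.49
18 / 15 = 6 / 5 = 1.20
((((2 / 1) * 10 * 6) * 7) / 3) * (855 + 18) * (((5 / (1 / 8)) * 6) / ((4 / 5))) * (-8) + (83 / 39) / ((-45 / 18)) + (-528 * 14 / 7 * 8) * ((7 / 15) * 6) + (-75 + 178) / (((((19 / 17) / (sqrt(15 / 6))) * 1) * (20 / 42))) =-114402532774 / 195 + 36771 * sqrt(10) / 380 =-586679349.25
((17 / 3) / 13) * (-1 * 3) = -17 / 13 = -1.31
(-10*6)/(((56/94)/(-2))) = 1410/7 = 201.43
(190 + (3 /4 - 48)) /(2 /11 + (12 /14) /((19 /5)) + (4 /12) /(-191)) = 478668729 /1360180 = 351.92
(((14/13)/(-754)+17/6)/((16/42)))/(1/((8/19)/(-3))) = -582925/558714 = -1.04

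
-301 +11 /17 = -300.35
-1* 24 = -24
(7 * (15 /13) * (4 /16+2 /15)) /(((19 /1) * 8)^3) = 161 /182614016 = 0.00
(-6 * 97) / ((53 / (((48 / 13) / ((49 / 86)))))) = -2402496 / 33761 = -71.16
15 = 15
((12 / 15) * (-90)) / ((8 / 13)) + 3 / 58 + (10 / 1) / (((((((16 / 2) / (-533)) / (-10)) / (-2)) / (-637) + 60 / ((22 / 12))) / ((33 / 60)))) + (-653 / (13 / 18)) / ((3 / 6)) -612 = -40313269909673 / 15889583372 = -2537.09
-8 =-8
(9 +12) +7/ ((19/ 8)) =455/ 19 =23.95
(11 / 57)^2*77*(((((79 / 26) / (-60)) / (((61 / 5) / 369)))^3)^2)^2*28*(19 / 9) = 570526142557843513929751885016352505614656474238339 / 20186066579069433339682871467846196289807056896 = 28263.36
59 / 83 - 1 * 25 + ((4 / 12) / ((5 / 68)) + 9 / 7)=-160967 / 8715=-18.47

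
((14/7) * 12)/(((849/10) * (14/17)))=680/1981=0.34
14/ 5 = 2.80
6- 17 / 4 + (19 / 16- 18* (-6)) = 1775 / 16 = 110.94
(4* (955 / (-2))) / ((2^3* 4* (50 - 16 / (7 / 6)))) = -6685 / 4064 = -1.64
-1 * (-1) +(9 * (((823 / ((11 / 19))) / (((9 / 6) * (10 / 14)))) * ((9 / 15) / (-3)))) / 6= -109184 / 275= -397.03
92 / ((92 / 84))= 84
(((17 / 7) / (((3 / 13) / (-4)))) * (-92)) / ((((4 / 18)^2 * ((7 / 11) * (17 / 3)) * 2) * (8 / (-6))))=-799227 / 98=-8155.38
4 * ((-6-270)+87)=-756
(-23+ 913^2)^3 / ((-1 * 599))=-579146872336655336 / 599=-966856214251511.41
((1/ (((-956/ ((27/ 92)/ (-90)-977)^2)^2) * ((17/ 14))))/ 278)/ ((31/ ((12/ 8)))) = 13707386453464014493249221/ 95922945260464783360000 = 142.90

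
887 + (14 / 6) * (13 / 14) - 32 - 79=4669 / 6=778.17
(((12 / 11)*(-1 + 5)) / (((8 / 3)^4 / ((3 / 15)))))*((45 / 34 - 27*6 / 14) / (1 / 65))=-7704801 / 670208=-11.50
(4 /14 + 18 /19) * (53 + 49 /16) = 36777 /532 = 69.13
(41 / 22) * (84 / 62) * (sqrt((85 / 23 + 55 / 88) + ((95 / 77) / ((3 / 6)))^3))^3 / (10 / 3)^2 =359774941329 * sqrt(5755749061370) / 44642202267160960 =19.33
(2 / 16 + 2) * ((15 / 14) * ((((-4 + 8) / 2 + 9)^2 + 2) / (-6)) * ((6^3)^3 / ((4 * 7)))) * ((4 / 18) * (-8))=1463365440 / 49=29864600.82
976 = 976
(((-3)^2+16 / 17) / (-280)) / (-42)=169 / 199920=0.00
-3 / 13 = -0.23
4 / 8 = 1 / 2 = 0.50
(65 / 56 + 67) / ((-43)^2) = 3817 / 103544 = 0.04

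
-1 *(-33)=33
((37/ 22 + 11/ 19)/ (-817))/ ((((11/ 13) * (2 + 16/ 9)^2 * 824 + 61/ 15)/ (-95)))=3553875/ 134577323342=0.00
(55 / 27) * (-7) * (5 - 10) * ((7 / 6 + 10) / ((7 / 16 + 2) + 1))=18760 / 81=231.60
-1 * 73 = -73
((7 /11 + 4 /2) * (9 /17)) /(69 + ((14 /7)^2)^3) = 261 /24871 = 0.01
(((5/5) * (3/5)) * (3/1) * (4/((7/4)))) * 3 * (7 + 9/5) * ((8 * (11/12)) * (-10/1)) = -7965.26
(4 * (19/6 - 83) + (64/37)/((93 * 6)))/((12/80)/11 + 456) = -725218120/1035634329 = -0.70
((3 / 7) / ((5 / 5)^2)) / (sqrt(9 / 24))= 2 * sqrt(6) / 7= 0.70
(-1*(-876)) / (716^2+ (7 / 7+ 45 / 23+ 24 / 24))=92 / 53841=0.00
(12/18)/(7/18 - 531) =-12/9551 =-0.00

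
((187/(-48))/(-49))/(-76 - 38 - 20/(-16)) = -17/24108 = -0.00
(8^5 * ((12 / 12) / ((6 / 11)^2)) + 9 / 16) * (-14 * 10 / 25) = -111018551 / 180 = -616769.73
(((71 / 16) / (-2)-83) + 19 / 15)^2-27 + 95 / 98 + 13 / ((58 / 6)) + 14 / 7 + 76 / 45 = 766871318303 / 109132800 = 7026.96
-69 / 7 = -9.86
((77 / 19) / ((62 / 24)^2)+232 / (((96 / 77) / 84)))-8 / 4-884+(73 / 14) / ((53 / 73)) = 199873414117 / 13548178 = 14752.79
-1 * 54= -54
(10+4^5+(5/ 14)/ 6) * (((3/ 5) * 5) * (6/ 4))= 260583/ 56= 4653.27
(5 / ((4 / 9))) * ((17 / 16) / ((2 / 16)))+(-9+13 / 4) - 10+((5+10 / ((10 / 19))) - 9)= 759 / 8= 94.88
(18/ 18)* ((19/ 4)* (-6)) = -57/ 2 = -28.50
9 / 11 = 0.82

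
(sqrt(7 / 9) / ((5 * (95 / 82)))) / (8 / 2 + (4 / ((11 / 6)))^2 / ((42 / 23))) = 34727 * sqrt(7) / 3987150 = 0.02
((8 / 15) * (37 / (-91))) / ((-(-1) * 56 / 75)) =-185 / 637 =-0.29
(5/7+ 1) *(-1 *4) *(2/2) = -6.86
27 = 27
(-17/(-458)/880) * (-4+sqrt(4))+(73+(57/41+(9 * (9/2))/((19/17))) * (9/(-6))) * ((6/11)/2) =708957017/156984080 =4.52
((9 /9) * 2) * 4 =8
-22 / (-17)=22 / 17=1.29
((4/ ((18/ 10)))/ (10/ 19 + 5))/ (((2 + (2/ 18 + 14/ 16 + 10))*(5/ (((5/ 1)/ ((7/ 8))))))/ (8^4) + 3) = 19922944/ 148773093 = 0.13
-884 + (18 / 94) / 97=-884.00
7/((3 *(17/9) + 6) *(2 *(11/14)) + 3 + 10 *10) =3/52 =0.06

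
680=680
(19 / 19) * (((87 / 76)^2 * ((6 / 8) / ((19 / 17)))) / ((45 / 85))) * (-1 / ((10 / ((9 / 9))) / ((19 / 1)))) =-729147 / 231040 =-3.16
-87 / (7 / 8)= -696 / 7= -99.43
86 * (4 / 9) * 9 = 344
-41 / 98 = -0.42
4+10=14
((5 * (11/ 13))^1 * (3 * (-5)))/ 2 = -825/ 26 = -31.73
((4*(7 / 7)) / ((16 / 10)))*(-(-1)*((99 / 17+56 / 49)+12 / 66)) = 46785 / 2618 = 17.87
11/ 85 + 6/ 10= 62/ 85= 0.73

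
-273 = -273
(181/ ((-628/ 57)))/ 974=-10317/ 611672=-0.02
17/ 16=1.06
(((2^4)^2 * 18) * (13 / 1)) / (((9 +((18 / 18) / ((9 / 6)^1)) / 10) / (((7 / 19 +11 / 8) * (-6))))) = -22323600 / 323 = -69113.31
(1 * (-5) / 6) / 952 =-5 / 5712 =-0.00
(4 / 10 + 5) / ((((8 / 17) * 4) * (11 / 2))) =0.52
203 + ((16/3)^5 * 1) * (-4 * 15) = -20955077/81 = -258704.65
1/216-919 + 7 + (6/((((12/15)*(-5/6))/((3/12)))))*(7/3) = -198125/216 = -917.25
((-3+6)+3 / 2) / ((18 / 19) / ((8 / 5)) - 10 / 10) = -342 / 31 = -11.03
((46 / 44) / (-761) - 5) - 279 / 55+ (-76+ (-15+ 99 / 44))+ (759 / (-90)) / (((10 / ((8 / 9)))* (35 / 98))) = -11405164081 / 113008500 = -100.92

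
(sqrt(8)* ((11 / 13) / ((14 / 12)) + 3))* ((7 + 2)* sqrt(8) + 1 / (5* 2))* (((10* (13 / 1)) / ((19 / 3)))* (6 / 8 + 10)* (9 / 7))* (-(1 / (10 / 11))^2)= -428607531 / 4655 - 47623059* sqrt(2) / 186200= -92436.36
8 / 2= 4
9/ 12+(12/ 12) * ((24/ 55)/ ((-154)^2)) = 0.75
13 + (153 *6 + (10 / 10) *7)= 938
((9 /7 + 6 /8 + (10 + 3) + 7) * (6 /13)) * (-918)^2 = 779941062 /91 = 8570780.90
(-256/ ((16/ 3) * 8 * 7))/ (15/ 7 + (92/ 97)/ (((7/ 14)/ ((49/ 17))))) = -9894/ 87847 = -0.11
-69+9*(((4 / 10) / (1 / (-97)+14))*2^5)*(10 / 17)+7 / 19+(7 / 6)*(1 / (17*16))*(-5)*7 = -2690365475 / 42077856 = -63.94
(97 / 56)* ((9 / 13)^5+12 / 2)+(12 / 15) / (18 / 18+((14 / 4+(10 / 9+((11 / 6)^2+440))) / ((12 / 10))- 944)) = 19494327045489 / 1827548701160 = 10.67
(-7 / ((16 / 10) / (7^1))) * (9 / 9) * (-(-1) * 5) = -1225 / 8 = -153.12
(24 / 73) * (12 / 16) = 18 / 73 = 0.25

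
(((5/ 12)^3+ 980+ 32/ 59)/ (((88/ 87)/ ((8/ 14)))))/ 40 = 414184757/ 29905920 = 13.85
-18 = -18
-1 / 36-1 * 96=-96.03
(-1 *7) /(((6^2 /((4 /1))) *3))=-7 /27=-0.26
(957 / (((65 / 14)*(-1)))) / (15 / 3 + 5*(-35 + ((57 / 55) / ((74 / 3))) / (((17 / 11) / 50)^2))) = -71632407 / 17336800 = -4.13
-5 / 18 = -0.28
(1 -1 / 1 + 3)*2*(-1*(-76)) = 456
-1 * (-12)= 12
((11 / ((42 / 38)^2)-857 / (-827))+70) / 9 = 29191444 / 3282363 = 8.89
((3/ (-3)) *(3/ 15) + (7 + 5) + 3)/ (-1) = -14.80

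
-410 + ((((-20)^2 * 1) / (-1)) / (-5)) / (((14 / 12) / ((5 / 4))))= -2270 / 7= -324.29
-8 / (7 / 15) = -120 / 7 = -17.14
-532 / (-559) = 532 / 559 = 0.95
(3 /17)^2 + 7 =2032 /289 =7.03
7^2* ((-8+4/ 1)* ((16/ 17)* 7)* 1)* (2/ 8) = -5488/ 17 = -322.82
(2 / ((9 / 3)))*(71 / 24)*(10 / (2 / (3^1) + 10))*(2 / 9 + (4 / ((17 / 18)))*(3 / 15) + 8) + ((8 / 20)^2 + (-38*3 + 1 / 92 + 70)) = -27.06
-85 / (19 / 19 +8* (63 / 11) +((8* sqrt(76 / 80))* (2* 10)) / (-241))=-5593490705 / 3080318101 - 7931792* sqrt(95) / 3080318101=-1.84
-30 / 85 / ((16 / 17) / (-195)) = 585 / 8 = 73.12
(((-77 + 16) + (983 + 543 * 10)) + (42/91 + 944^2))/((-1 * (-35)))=2333470/91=25642.53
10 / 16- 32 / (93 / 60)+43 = 5699 / 248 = 22.98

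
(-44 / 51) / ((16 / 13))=-143 / 204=-0.70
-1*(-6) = 6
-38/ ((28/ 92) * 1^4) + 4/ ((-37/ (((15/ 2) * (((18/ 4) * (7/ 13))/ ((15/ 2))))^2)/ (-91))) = -67.10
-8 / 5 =-1.60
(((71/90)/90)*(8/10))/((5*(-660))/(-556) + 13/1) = 0.00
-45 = -45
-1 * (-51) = 51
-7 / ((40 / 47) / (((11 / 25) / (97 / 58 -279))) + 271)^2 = -1573530343 / 15835600483609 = -0.00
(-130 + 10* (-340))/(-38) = 1765/19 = 92.89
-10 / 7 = -1.43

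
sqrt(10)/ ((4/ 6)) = 4.74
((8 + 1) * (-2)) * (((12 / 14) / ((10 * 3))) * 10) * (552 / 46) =-61.71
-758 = -758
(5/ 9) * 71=355/ 9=39.44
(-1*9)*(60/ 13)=-540/ 13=-41.54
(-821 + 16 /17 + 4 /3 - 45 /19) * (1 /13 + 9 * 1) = -93885520 /12597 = -7453.01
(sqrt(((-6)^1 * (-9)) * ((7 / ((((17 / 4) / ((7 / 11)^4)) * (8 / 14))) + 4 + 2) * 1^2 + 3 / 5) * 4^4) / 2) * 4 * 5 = 192 * sqrt(1122235365) / 2057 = 3126.86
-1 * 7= -7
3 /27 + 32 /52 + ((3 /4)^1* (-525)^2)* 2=96744545 /234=413438.23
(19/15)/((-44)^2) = 0.00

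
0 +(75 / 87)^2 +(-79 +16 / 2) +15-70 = -105341 / 841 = -125.26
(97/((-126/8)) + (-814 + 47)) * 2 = -97418/63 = -1546.32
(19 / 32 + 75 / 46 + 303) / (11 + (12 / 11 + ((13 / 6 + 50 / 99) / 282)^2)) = 43772905168245 / 1733998065934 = 25.24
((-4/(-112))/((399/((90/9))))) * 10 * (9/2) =75/1862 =0.04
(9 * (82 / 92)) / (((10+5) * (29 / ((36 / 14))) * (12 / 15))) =1107 / 18676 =0.06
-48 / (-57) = 16 / 19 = 0.84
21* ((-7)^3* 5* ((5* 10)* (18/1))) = -32413500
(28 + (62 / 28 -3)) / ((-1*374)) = -381 / 5236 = -0.07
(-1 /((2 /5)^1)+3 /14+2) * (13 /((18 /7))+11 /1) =-289 /63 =-4.59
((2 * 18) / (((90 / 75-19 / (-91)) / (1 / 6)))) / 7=390 / 641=0.61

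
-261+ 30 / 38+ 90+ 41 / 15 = -167.48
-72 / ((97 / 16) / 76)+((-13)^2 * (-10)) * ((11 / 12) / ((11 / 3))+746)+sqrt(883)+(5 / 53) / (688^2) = -1262035.38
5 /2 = 2.50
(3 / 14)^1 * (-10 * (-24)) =360 / 7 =51.43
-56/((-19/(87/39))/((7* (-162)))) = -1841616/247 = -7455.94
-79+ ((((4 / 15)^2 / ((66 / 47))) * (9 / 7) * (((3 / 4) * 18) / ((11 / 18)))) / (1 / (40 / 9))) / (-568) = -23757499 / 300685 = -79.01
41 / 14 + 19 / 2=87 / 7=12.43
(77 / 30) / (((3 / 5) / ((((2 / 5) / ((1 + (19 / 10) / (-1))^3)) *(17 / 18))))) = -2.22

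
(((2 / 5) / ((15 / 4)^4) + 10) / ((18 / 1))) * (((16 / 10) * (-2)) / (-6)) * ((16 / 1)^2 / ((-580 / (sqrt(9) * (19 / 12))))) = -3078622592 / 4954921875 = -0.62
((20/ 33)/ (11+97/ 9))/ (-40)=-3/ 4312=-0.00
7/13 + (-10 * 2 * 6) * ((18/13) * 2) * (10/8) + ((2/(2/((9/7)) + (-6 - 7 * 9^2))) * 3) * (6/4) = -27737252/66859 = -414.86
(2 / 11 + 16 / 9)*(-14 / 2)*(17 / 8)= -11543 / 396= -29.15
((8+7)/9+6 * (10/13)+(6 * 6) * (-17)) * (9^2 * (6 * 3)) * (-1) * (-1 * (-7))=80365446/13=6181957.38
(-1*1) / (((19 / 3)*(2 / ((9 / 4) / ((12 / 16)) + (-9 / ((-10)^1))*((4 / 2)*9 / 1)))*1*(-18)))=8 / 95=0.08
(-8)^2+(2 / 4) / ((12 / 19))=1555 / 24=64.79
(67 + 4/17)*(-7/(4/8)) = -16002/17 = -941.29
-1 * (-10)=10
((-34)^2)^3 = 1544804416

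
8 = 8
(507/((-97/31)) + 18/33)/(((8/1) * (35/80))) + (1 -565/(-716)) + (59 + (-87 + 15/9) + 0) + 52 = -42819715/2291916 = -18.68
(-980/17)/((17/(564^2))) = -311734080/289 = -1078664.64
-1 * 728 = -728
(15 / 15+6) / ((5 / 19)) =133 / 5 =26.60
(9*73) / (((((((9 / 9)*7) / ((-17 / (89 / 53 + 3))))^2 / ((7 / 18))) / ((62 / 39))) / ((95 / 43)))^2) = 434179420461928825 / 4881890682998784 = 88.94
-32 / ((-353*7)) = 32 / 2471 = 0.01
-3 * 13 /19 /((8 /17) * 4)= -663 /608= -1.09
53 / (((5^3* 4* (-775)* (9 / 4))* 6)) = -53 / 5231250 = -0.00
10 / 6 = 5 / 3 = 1.67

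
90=90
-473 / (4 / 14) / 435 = -3311 / 870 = -3.81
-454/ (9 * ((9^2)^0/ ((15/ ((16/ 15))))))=-5675/ 8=-709.38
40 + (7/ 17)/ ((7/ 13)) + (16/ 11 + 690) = 136925/ 187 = 732.22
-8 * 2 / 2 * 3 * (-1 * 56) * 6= 8064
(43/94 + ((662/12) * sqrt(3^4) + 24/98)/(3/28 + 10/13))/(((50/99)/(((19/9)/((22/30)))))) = 6787125831/2099020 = 3233.47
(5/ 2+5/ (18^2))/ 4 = 815/ 1296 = 0.63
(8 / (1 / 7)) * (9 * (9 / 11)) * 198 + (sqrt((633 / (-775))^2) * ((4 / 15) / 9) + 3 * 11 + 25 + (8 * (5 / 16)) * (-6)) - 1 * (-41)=2850404344 / 34875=81732.02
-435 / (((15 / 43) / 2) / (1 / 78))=-1247 / 39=-31.97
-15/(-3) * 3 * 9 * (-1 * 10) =-1350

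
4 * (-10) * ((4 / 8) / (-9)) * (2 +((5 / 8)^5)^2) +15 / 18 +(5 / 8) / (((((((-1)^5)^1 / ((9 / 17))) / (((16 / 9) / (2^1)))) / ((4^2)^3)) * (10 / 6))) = -9823074080369 / 13690208256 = -717.53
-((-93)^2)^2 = -74805201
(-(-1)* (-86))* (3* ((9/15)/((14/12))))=-4644/35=-132.69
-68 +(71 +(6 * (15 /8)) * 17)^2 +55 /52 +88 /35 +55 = 68765.63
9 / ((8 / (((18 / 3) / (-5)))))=-27 / 20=-1.35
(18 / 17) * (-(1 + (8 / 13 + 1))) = -36 / 13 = -2.77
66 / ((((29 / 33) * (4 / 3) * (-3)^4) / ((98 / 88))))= 539 / 696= 0.77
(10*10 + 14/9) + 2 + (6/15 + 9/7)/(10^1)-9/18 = 162578/1575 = 103.22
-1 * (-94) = 94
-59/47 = -1.26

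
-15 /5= -3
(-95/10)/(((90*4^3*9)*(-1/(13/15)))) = 247/1555200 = 0.00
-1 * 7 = -7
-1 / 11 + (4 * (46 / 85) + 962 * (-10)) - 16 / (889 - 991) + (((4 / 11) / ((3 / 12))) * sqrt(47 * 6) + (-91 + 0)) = -27233098 / 2805 + 16 * sqrt(282) / 11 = -9684.34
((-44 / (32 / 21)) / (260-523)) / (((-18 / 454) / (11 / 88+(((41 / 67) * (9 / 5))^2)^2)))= -2812598222003647 / 635969378760000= -4.42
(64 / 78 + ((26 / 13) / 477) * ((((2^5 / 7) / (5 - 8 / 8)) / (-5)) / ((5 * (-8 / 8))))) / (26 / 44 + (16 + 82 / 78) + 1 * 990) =0.00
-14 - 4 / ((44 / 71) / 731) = -52055 / 11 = -4732.27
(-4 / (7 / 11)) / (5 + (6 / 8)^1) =-176 / 161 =-1.09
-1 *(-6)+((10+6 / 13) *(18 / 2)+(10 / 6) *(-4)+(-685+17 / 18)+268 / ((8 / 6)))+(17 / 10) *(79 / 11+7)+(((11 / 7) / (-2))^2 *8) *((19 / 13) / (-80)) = -922105957 / 2522520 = -365.55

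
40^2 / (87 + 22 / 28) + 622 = 786838 / 1229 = 640.23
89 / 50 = 1.78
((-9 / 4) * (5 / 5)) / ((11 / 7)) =-63 / 44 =-1.43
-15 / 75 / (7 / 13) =-13 / 35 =-0.37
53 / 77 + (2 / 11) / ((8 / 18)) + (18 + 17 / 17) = 3095 / 154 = 20.10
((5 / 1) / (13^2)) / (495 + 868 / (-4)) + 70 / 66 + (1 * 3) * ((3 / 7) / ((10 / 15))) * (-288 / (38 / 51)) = -153494729309 / 206203998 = -744.38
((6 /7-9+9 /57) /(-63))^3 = 1643032 /806954491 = 0.00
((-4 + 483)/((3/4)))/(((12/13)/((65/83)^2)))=26309075/62001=424.33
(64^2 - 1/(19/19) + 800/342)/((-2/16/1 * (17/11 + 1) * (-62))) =7707095/37107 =207.70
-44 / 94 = -22 / 47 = -0.47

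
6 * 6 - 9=27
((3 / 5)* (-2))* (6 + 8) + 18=6 / 5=1.20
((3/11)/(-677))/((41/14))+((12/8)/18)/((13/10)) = 1523359/23815506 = 0.06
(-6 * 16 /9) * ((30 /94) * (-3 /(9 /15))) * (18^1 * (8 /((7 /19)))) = 2188800 /329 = 6652.89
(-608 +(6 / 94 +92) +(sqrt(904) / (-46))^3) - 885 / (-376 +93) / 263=-1804787226 / 3498163 - 226 * sqrt(226) / 12167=-516.20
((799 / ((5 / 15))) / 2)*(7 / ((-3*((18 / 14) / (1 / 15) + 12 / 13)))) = -508963 / 3678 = -138.38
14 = 14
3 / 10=0.30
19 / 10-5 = -3.10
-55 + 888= 833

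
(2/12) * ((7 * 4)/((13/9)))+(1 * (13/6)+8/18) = 1367/234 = 5.84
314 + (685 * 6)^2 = 16892414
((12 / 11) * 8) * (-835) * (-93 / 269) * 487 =3630526560 / 2959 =1226943.75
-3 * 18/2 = -27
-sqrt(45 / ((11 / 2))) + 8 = 8 - 3 * sqrt(110) / 11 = 5.14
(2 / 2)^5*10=10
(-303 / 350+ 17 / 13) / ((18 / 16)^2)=64352 / 184275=0.35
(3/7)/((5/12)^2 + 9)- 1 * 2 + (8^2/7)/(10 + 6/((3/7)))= -43618/27741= -1.57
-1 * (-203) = 203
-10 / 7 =-1.43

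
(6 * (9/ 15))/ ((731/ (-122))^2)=267912/ 2671805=0.10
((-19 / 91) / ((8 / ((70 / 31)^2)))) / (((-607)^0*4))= -3325 / 99944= -0.03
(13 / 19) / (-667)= -13 / 12673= -0.00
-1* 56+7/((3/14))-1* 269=-877/3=-292.33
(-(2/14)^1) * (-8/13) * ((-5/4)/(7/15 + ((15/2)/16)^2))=-153600/959413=-0.16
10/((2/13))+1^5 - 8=58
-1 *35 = -35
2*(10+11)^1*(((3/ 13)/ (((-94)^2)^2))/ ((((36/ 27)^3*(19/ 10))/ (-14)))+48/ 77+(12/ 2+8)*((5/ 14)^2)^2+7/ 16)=4500597132845883/ 83154761033344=54.12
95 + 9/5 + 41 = 689/5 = 137.80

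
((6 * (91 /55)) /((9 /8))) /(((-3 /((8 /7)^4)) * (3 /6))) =-1703936 /169785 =-10.04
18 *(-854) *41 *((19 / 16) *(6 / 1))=-8981091 / 2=-4490545.50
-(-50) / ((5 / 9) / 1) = 90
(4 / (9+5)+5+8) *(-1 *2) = -186 / 7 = -26.57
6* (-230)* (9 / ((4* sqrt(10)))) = -621* sqrt(10) / 2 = -981.89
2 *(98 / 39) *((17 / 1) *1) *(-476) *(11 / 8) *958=-2089200652 / 39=-53569247.49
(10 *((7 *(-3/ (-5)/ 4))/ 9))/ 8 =7/ 48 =0.15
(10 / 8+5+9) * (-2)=-30.50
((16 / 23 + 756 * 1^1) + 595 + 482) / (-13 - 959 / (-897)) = -1644825 / 10702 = -153.69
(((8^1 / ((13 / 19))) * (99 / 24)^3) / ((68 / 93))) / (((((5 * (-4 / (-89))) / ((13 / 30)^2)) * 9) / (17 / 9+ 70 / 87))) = 637649515789 / 2271744000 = 280.69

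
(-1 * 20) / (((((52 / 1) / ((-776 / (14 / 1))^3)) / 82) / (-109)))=-2610390807680 / 4459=-585420679.00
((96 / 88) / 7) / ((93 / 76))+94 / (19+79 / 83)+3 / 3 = 11539835 / 1976436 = 5.84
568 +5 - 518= 55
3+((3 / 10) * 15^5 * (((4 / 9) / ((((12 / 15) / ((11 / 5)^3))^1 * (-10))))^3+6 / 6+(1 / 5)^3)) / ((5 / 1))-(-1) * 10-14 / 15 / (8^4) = 3504788064781 / 96000000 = 36508.21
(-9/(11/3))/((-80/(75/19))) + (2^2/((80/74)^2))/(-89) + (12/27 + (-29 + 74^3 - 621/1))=6772941700759/16740900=404574.53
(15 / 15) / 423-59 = -24956 / 423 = -59.00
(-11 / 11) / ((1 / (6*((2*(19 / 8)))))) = -57 / 2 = -28.50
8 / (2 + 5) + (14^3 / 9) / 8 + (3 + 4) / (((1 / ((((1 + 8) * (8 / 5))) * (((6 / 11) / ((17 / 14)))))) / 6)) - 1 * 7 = 17902928 / 58905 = 303.93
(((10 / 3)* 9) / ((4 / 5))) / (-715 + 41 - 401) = -3 / 86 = -0.03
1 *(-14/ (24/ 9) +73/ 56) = -221/ 56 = -3.95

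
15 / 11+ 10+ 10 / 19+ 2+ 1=3112 / 209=14.89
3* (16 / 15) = 16 / 5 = 3.20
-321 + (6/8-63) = -1533/4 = -383.25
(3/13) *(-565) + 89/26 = -126.96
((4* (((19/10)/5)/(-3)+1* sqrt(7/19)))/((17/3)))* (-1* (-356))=120.70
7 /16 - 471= -7529 /16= -470.56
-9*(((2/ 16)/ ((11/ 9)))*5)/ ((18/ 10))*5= -1125/ 88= -12.78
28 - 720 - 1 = -693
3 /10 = 0.30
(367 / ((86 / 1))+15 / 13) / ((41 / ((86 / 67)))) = 6061 / 35711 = 0.17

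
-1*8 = -8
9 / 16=0.56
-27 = -27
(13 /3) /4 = 13 /12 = 1.08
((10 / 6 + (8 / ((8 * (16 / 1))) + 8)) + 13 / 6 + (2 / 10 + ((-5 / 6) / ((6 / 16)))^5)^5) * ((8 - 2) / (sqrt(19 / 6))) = -16469905433154853587083604861555322891 * sqrt(114) / 113667181384543326555289425000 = -1547064570.19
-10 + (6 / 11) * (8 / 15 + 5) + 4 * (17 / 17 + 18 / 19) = 844 / 1045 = 0.81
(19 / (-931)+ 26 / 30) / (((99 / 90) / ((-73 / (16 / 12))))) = -22703 / 539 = -42.12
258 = 258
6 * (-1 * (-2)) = 12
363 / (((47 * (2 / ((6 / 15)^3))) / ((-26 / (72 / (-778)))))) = 1223794 / 17625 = 69.44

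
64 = 64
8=8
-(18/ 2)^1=-9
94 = 94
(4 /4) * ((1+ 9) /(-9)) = -10 /9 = -1.11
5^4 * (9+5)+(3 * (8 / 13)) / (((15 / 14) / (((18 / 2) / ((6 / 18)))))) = 8796.52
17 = 17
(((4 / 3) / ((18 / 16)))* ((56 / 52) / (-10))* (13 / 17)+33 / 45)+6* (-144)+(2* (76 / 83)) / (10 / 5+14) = -328872281 / 380970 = -863.25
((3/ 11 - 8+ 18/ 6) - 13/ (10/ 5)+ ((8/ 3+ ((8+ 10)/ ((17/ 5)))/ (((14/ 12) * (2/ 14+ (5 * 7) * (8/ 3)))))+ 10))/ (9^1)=3277165/ 19822374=0.17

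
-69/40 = -1.72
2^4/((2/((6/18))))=8/3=2.67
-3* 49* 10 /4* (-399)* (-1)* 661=-193848165 /2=-96924082.50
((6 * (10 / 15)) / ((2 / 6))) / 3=4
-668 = -668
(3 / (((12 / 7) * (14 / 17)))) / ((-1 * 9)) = -17 / 72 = -0.24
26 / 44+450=9913 / 22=450.59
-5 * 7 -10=-45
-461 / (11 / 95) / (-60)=8759 / 132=66.36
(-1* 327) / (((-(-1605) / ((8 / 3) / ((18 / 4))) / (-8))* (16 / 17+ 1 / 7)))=1660288 / 1863405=0.89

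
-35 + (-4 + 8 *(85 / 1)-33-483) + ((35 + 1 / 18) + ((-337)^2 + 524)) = 2056555 / 18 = 114253.06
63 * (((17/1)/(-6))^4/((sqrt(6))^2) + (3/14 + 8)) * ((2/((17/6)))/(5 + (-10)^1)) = -1031767/6120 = -168.59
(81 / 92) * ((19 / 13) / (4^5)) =1539 / 1224704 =0.00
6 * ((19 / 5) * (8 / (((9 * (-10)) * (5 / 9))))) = -456 / 125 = -3.65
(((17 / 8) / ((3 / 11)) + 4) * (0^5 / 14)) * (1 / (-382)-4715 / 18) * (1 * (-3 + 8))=0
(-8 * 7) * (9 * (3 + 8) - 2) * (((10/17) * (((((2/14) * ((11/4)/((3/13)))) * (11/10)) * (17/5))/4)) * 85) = -2593877/6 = -432312.83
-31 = -31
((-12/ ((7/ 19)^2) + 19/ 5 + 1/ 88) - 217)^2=42281556890329/ 464833600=90960.63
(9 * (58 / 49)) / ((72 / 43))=1247 / 196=6.36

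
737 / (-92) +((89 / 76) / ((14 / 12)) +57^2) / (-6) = -3362931 / 6118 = -549.68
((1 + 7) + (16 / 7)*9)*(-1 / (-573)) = 200 / 4011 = 0.05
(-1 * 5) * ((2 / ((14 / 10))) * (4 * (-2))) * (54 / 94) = 10800 / 329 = 32.83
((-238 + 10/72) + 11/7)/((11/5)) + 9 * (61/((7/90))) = 19268635/2772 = 6951.17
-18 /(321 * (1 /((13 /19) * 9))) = -702 /2033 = -0.35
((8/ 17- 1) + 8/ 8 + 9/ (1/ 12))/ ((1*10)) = 922/ 85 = 10.85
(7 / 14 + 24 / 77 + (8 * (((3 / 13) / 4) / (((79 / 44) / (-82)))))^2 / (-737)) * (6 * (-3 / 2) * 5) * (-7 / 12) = 34086790785 / 6218682184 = 5.48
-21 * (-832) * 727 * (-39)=-495383616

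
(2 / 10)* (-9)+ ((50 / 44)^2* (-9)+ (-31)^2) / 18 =2219087 / 43560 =50.94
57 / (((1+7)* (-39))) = -19 / 104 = -0.18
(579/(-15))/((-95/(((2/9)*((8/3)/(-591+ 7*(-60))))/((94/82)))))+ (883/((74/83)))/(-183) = -5.41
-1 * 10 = -10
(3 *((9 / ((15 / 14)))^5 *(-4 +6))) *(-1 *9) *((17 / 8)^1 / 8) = -1874602359 / 3125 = -599872.75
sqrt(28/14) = sqrt(2) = 1.41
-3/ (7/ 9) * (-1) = 27/ 7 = 3.86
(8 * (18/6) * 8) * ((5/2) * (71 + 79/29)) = 1026240/29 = 35387.59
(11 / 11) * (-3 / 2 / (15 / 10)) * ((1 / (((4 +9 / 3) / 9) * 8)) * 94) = -423 / 28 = -15.11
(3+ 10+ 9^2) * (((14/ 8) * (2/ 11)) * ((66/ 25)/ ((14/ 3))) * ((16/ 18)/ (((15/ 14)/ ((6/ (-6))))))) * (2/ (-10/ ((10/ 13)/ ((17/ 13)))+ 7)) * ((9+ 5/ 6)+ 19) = 80.95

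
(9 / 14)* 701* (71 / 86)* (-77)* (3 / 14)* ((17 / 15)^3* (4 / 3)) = -2689774153 / 225750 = -11914.84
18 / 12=3 / 2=1.50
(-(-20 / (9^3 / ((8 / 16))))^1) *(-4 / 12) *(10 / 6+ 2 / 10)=-56 / 6561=-0.01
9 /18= 1 /2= 0.50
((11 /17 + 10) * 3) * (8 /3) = 1448 /17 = 85.18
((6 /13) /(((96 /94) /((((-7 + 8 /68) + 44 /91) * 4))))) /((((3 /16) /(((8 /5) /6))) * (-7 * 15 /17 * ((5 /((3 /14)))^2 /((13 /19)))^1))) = 195896 /58524375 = 0.00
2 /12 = 1 /6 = 0.17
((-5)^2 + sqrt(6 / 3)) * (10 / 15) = 17.61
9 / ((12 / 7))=21 / 4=5.25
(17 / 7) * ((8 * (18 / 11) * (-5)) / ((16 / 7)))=-765 / 11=-69.55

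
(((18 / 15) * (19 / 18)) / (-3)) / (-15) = 19 / 675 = 0.03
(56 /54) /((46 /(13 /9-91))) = -11284 /5589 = -2.02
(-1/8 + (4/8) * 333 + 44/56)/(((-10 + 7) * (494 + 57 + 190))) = -9361/124488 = -0.08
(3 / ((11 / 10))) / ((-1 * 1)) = -30 / 11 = -2.73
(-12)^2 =144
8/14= 4/7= 0.57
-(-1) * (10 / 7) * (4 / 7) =40 / 49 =0.82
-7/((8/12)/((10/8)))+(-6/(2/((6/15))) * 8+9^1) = -549/40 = -13.72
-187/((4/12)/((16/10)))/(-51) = 88/5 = 17.60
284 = 284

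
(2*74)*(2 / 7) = 296 / 7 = 42.29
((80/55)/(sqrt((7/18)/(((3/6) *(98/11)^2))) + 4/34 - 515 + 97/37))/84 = -43334819136/1281976386839951 - 3165128 *sqrt(7)/1281976386839951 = -0.00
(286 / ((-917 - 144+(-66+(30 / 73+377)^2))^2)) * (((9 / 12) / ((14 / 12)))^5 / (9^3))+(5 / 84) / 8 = 0.01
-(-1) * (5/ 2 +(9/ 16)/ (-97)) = 3871/ 1552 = 2.49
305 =305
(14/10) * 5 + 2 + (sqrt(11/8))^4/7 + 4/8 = 4377/448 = 9.77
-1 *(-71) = 71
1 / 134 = 0.01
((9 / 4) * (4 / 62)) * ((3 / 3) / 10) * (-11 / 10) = -99 / 6200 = -0.02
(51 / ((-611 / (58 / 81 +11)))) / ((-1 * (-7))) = -1241 / 8883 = -0.14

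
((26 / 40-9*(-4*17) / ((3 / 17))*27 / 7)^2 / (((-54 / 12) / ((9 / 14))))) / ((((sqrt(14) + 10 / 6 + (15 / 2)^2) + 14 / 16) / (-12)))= 89081479617629958 / 17002998775-1515205890023472*sqrt(14) / 17002998775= 4905728.65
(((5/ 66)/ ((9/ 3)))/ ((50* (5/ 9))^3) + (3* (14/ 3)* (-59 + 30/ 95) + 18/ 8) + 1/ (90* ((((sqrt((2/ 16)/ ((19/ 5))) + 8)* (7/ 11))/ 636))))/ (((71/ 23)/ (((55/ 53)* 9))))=-5017590794955971849/ 2027565548750000 - 11132* sqrt(190)/ 1610777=-2474.78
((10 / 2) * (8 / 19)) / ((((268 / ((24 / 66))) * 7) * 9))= 40 / 882189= 0.00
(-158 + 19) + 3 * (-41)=-262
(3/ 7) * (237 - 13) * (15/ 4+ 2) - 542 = 10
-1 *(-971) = 971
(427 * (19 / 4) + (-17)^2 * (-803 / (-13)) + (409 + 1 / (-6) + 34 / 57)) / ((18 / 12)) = 60136559 / 4446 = 13525.99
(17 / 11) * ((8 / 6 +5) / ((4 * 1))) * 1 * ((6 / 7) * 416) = 67184 / 77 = 872.52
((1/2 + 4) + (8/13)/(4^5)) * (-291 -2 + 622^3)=1802164605395/1664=1083031613.82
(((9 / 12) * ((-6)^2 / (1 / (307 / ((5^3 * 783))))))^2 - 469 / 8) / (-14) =6162199133 / 1471750000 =4.19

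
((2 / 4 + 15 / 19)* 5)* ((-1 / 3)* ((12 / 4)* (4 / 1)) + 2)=-245 / 19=-12.89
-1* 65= -65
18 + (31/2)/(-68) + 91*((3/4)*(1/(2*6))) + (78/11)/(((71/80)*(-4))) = 4559241/212432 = 21.46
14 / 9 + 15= 149 / 9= 16.56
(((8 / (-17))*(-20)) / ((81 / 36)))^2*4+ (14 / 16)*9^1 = 14581967 / 187272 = 77.87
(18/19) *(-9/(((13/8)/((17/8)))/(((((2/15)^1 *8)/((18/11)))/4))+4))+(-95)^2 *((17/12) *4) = 9476727061/185307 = 51140.69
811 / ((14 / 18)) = 7299 / 7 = 1042.71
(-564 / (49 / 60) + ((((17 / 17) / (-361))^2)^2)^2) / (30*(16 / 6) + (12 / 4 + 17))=-9760857435128300314324991 / 1413362926481343721636900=-6.91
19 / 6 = 3.17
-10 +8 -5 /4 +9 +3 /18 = 71 /12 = 5.92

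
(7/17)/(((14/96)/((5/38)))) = 120/323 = 0.37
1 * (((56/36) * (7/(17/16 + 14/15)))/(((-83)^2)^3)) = 7840/469813316531253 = 0.00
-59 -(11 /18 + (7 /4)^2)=-9025 /144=-62.67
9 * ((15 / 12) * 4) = 45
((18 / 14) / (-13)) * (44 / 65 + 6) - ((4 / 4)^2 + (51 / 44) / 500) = -6181819 / 3718000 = -1.66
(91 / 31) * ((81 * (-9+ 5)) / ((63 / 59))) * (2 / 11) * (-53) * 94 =806821.02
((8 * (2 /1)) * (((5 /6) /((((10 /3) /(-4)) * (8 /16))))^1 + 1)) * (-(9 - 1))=128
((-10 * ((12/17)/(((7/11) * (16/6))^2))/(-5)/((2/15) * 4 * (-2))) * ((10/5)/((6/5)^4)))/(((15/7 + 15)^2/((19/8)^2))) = -5460125/641728512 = -0.01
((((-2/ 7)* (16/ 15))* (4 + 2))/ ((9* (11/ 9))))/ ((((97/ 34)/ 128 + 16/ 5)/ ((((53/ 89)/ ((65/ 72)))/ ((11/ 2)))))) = -2125725696/ 343565937715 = -0.01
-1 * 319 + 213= -106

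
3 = 3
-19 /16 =-1.19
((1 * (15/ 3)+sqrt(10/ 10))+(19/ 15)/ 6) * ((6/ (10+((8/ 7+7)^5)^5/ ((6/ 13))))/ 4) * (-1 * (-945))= 47228413578705851911720119/ 683476339897259023519361086850842567644016774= 0.00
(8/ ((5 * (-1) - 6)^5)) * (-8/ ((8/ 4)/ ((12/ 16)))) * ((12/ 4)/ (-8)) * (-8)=72/ 161051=0.00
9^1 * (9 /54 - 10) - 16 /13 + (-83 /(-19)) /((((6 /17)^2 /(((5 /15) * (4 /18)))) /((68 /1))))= 10433047 /120042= 86.91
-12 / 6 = -2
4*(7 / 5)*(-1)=-28 / 5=-5.60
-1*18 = -18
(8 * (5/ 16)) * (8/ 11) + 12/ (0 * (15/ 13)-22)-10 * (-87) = 9584/ 11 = 871.27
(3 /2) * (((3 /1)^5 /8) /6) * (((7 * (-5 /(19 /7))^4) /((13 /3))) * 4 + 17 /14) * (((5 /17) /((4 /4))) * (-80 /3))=-3631910280525 /806426348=-4503.71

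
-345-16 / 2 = -353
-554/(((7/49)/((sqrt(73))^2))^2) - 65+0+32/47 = -6799071621/47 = -144661098.32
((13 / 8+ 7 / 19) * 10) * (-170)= -3388.82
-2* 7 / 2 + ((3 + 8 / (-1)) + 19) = 7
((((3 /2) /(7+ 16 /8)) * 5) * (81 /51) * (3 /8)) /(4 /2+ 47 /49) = 1323 /7888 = 0.17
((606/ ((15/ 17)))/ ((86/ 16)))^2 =754710784/ 46225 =16326.90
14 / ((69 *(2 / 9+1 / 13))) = 78 / 115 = 0.68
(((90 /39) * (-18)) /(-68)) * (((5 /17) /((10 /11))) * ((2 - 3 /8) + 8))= 114345 /60112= 1.90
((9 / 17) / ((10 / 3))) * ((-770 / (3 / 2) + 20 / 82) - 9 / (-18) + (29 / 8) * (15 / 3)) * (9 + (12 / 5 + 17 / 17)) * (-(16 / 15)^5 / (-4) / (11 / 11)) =-494244429824 / 1470234375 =-336.17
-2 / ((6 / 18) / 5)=-30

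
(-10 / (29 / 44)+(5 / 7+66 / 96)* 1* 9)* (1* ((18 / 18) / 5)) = -8303 / 16240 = -0.51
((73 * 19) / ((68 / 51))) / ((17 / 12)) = 12483 / 17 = 734.29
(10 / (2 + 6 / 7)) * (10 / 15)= 7 / 3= 2.33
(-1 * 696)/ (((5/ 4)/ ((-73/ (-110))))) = -369.51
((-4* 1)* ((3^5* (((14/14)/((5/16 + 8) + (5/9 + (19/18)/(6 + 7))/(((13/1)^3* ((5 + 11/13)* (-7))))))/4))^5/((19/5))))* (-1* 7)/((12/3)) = 201032745878042403476671425504381461069631851520/5234526362498260122789855833021042773921499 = 38405.15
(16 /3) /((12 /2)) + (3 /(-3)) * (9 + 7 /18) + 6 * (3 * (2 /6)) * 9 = 45.50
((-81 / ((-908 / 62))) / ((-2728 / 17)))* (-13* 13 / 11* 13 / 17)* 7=1245699 / 439472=2.83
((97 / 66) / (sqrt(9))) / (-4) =-97 / 792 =-0.12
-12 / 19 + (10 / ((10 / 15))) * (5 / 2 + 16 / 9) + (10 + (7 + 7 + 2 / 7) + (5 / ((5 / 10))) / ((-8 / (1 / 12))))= 186661 / 2128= 87.72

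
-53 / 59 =-0.90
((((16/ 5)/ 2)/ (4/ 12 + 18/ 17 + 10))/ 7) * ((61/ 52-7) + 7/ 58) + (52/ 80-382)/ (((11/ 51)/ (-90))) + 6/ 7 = 5367647425347/ 33731698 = 159127.70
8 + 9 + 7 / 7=18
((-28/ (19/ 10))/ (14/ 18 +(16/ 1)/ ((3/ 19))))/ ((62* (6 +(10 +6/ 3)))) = -0.00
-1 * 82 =-82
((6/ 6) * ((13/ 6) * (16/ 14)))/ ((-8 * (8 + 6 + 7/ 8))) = -52/ 2499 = -0.02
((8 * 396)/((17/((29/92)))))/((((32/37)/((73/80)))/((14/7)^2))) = 7754571/31280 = 247.91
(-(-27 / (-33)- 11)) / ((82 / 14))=784 / 451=1.74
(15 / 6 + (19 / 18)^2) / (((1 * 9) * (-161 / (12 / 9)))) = -1171 / 352107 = -0.00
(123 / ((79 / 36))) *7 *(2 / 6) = 10332 / 79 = 130.78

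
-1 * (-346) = 346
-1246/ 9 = -138.44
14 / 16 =7 / 8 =0.88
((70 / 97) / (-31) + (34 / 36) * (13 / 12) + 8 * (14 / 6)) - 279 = -168440197 / 649512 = -259.33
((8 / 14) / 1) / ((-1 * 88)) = -1 / 154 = -0.01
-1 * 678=-678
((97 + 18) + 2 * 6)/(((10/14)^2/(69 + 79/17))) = 18332.23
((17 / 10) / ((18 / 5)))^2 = 289 / 1296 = 0.22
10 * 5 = 50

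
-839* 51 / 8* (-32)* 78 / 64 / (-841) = -1668771 / 6728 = -248.03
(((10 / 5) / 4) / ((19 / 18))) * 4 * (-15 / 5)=-108 / 19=-5.68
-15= -15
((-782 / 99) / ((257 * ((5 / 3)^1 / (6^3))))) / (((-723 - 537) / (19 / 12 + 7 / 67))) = 530587 / 99439725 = 0.01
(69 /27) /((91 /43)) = 989 /819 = 1.21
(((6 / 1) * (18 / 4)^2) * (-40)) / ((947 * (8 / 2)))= -1215 / 947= -1.28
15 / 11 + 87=972 / 11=88.36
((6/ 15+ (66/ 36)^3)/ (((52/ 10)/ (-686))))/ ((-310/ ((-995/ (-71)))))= 483737359/ 12360816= 39.13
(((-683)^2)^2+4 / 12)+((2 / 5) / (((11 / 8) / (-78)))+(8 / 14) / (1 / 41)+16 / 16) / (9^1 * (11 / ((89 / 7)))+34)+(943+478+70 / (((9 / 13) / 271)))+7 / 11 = 2804221337481302429 / 12886335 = 217612015944.12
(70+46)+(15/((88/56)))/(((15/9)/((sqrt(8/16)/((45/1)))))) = 7*sqrt(2)/110+116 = 116.09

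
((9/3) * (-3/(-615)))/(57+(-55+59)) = 3/12505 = 0.00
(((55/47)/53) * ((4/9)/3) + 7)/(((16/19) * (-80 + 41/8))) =-8949361/80573886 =-0.11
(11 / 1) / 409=11 / 409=0.03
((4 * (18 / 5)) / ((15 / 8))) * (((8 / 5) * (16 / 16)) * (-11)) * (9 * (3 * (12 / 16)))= -342144 / 125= -2737.15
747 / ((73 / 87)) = 64989 / 73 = 890.26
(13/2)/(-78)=-1/12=-0.08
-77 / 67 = -1.15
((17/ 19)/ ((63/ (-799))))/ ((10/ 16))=-108664/ 5985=-18.16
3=3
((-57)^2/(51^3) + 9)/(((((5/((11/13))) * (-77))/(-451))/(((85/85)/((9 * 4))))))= 14997103/60356205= 0.25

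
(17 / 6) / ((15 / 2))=17 / 45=0.38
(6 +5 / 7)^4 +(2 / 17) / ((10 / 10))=82959379 / 40817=2032.47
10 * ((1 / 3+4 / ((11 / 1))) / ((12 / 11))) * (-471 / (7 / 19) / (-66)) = 343045 / 2772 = 123.75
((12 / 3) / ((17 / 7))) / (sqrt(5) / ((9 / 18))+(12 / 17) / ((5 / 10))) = -168 / 1301+238 * sqrt(5) / 1301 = 0.28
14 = 14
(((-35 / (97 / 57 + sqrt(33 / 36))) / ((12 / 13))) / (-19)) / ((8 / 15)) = 662025 / 205784 -129675* sqrt(33) / 411568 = 1.41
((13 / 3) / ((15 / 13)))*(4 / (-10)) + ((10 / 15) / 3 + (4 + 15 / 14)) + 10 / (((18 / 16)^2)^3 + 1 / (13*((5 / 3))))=106520798719 / 12365533950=8.61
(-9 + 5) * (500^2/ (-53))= 1000000/ 53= 18867.92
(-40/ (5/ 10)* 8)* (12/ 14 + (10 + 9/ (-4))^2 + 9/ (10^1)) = -276952/ 7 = -39564.57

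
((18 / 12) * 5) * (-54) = -405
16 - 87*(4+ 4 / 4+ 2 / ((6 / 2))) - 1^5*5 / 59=-28148 / 59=-477.08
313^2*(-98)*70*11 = -7392740740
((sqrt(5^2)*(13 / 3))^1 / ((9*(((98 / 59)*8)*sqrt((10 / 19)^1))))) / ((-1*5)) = -767*sqrt(190) / 211680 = -0.05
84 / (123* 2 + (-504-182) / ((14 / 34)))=-21 / 355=-0.06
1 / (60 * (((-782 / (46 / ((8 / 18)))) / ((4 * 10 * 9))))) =-27 / 34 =-0.79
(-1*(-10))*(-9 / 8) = -45 / 4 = -11.25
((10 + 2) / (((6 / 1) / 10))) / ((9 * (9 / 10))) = 200 / 81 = 2.47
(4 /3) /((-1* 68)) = -0.02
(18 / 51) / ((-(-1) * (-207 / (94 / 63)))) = -188 / 73899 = -0.00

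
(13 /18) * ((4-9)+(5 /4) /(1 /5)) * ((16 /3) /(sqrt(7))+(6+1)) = 130 * sqrt(7) /189+455 /72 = 8.14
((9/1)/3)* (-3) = -9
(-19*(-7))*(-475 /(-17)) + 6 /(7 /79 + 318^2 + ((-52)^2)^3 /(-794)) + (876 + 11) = 60863420049728972 /13222047957929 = 4603.18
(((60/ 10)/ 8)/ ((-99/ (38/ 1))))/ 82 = -0.00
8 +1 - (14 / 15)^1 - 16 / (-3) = 67 / 5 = 13.40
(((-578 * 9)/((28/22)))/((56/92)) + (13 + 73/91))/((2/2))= -8537105/1274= -6701.02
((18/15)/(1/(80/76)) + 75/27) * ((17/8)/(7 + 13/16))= 23494/21375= 1.10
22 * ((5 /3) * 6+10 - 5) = 330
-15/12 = -5/4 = -1.25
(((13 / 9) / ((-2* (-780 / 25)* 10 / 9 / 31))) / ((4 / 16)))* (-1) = -31 / 12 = -2.58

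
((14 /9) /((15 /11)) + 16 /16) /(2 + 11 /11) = 289 /405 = 0.71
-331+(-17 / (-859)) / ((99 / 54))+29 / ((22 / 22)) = -2853496 / 9449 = -301.99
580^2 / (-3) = -336400 / 3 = -112133.33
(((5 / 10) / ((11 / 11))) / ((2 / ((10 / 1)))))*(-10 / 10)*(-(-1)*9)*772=-17370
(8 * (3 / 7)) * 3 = 72 / 7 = 10.29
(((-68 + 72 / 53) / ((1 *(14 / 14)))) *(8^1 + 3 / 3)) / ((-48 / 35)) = 92715 / 212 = 437.33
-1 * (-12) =12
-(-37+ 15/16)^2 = -332929/256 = -1300.50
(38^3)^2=3010936384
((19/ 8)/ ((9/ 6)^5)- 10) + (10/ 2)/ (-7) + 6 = -4.40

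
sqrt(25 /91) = 5*sqrt(91) /91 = 0.52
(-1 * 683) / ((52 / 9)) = -118.21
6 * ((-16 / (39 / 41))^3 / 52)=-141150208 / 257049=-549.12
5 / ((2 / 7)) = 35 / 2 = 17.50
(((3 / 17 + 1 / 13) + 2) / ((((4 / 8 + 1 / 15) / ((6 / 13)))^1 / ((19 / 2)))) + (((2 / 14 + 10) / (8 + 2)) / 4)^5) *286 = 16122575023607054101 / 3232967628800000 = 4986.93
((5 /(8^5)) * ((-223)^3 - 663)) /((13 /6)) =-83176725 /106496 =-781.03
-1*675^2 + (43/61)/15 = -416896832/915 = -455624.95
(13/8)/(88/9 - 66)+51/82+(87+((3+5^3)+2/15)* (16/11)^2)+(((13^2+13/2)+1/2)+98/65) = 38177069743/71200272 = 536.19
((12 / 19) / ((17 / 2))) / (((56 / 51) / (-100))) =-900 / 133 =-6.77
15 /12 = 5 /4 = 1.25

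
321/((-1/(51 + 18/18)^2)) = -867984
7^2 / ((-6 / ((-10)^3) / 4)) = 32666.67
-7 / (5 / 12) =-84 / 5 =-16.80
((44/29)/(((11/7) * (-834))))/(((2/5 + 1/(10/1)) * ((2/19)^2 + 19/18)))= -60648/27938861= -0.00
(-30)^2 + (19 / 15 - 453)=6724 / 15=448.27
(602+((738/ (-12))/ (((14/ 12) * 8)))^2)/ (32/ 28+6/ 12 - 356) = -184003/ 101024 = -1.82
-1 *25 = -25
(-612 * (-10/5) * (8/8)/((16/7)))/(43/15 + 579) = 16065/17456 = 0.92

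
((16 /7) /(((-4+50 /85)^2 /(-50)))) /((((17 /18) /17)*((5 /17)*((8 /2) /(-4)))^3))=204459408 /29435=6946.13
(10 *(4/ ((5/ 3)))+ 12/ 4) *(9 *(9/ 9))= 243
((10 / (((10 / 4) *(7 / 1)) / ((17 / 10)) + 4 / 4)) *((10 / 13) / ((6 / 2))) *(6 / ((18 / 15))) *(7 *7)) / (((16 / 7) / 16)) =728875 / 1872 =389.36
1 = 1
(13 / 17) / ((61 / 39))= 507 / 1037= 0.49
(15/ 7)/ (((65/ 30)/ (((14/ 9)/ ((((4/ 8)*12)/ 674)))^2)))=31799320/ 1053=30198.78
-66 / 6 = -11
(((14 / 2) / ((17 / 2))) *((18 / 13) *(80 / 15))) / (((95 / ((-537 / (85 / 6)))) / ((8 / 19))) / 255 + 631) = 14846976 / 1540438289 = 0.01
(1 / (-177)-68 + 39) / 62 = -2567 / 5487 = -0.47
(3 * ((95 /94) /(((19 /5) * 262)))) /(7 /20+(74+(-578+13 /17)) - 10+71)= -6375 /925033837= -0.00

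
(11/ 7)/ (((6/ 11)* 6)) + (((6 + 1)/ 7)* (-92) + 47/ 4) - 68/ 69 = -80.76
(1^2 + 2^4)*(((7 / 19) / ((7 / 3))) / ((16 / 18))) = 459 / 152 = 3.02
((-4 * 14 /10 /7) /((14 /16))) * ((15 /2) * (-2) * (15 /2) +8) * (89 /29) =297616 /1015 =293.22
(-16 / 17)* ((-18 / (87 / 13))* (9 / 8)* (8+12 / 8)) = 13338 / 493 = 27.05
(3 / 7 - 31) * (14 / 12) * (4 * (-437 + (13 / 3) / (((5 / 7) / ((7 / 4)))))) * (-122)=-333960482 / 45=-7421344.04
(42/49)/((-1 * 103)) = -6/721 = -0.01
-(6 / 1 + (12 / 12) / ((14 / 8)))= -46 / 7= -6.57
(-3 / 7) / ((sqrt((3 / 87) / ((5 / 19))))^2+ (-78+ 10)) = 435 / 68887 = 0.01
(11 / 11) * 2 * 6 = 12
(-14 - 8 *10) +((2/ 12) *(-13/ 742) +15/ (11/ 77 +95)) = -15458567/ 164724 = -93.85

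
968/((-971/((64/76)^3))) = -3964928/6660089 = -0.60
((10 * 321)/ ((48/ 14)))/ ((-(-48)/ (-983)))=-3681335/ 192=-19173.62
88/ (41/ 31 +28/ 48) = 32736/ 709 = 46.17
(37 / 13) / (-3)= -0.95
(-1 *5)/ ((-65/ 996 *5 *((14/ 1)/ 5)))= 498/ 91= 5.47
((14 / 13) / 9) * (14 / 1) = 196 / 117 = 1.68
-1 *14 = -14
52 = 52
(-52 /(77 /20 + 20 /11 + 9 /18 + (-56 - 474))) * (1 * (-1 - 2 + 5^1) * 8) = 1.59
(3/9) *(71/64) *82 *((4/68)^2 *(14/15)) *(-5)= -20377/41616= -0.49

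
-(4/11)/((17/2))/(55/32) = -256/10285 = -0.02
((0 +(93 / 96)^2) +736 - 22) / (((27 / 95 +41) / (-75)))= -1298.81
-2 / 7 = -0.29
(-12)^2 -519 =-375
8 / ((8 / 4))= 4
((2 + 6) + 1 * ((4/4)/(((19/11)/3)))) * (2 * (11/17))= 4070/323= 12.60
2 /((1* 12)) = 0.17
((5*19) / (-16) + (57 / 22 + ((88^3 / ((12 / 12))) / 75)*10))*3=272578.76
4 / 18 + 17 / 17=11 / 9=1.22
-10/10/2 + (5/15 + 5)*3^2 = 95/2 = 47.50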